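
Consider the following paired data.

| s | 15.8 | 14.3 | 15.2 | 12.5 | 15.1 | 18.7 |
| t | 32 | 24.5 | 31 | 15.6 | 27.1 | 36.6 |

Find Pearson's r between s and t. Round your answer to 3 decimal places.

n = 6, Σs = 91.6, Σt = 166.8, Σs² = 1419.12, Σt² = 4902.58, Σst = 2615.78
nΣst − ΣsΣt = 15694.68 − 15278.88 = 415.8
nΣs² − (Σs)² = 8514.72 − 8390.56 = 124.16; nΣt² − (Σt)² = 29415.48 − 27822.24 = 1593.24
r = 415.8 / √(124.16 × 1593.24) = 415.8 / 444.7659 ≈ 0.935

0.935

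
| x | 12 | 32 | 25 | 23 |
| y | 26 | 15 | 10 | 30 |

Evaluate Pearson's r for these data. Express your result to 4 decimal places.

-0.5652

n = 4, Σx = 92, Σy = 81, Σx² = 2322, Σy² = 1901, Σxy = 1732
nΣxy − ΣxΣy = 6928 − 7452 = -524
nΣx² − (Σx)² = 9288 − 8464 = 824; nΣy² − (Σy)² = 7604 − 6561 = 1043
r = -524 / √(824 × 1043) = -524 / 927.0556 ≈ -0.5652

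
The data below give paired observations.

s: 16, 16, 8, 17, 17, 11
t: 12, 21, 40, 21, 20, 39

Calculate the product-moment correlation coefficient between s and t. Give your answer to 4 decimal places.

n = 6, Σs = 85, Σt = 153, Σs² = 1275, Σt² = 4547, Σst = 1974
nΣst − ΣsΣt = 11844 − 13005 = -1161
nΣs² − (Σs)² = 7650 − 7225 = 425; nΣt² − (Σt)² = 27282 − 23409 = 3873
r = -1161 / √(425 × 3873) = -1161 / 1282.9751 ≈ -0.9049

-0.9049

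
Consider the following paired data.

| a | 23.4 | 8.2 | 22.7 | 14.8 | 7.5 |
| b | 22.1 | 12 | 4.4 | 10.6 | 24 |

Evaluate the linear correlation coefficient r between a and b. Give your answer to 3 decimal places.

n = 5, Σa = 76.6, Σb = 73.1, Σa² = 1405.38, Σb² = 1340.13, Σab = 1052.3
nΣab − ΣaΣb = 5261.5 − 5599.46 = -337.96
nΣa² − (Σa)² = 7026.9 − 5867.56 = 1159.34; nΣb² − (Σb)² = 6700.65 − 5343.61 = 1357.04
r = -337.96 / √(1159.34 × 1357.04) = -337.96 / 1254.3009 ≈ -0.269

-0.269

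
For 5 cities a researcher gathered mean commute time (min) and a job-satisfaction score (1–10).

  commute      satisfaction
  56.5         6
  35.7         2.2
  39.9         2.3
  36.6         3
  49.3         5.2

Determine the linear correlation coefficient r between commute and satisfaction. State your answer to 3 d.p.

0.955

n = 5, Σx = 218, Σy = 18.7, Σx² = 9828.8, Σy² = 82.17, Σxy = 875.47
nΣxy − ΣxΣy = 4377.35 − 4076.6 = 300.75
nΣx² − (Σx)² = 49144 − 47524 = 1620; nΣy² − (Σy)² = 410.85 − 349.69 = 61.16
r = 300.75 / √(1620 × 61.16) = 300.75 / 314.7685 ≈ 0.955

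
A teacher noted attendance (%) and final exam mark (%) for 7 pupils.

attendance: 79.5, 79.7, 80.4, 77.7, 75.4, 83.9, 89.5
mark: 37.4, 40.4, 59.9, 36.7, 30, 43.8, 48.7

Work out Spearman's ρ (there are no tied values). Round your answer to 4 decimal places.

0.8929

Rank attendance: 3, 4, 5, 2, 1, 6, 7
Rank mark: 3, 4, 7, 2, 1, 5, 6
d = rank(attendance) − rank(mark): 0, 0, -2, 0, 0, 1, 1; Σd² = 6
ρ = 1 − 6Σd² / [n(n²−1)] = 1 − 6×6 / (7×48) = 1 − 36/336 ≈ 0.8929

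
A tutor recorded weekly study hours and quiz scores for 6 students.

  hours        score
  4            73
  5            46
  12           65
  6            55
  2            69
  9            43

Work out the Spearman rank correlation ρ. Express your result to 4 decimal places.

Rank hours: 2, 3, 6, 4, 1, 5
Rank score: 6, 2, 4, 3, 5, 1
d = rank(hours) − rank(score): -4, 1, 2, 1, -4, 4; Σd² = 54
ρ = 1 − 6Σd² / [n(n²−1)] = 1 − 6×54 / (6×35) = 1 − 324/210 ≈ -0.5429

-0.5429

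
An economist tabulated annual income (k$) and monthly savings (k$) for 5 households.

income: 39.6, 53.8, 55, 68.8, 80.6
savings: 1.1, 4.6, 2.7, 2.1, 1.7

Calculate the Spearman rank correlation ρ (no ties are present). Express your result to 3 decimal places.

0.000

Rank income: 1, 2, 3, 4, 5
Rank savings: 1, 5, 4, 3, 2
d = rank(income) − rank(savings): 0, -3, -1, 1, 3; Σd² = 20
ρ = 1 − 6Σd² / [n(n²−1)] = 1 − 6×20 / (5×24) = 1 − 120/120 ≈ 0.000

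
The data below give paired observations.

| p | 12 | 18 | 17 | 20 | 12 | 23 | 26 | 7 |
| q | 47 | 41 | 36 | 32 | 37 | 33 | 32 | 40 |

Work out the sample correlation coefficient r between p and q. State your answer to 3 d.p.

-0.694

n = 8, Σp = 135, Σq = 298, Σp² = 2555, Σq² = 11292, Σpq = 4869
nΣpq − ΣpΣq = 38952 − 40230 = -1278
nΣp² − (Σp)² = 20440 − 18225 = 2215; nΣq² − (Σq)² = 90336 − 88804 = 1532
r = -1278 / √(2215 × 1532) = -1278 / 1842.1129 ≈ -0.694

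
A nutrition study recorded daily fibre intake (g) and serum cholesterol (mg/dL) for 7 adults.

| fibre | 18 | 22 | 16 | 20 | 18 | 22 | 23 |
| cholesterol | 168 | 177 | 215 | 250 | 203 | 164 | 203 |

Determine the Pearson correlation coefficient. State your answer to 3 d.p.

n = 7, Σx = 139, Σy = 1380, Σx² = 2801, Σy² = 277592, Σxy = 27289
nΣxy − ΣxΣy = 191023 − 191820 = -797
nΣx² − (Σx)² = 19607 − 19321 = 286; nΣy² − (Σy)² = 1943144 − 1904400 = 38744
r = -797 / √(286 × 38744) = -797 / 3328.7812 ≈ -0.239

-0.239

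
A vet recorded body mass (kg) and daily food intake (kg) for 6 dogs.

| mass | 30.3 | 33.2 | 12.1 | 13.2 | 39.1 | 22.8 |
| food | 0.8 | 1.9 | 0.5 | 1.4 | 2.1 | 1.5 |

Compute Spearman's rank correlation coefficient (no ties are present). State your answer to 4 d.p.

Rank mass: 4, 5, 1, 2, 6, 3
Rank food: 2, 5, 1, 3, 6, 4
d = rank(mass) − rank(food): 2, 0, 0, -1, 0, -1; Σd² = 6
ρ = 1 − 6Σd² / [n(n²−1)] = 1 − 6×6 / (6×35) = 1 − 36/210 ≈ 0.8286

0.8286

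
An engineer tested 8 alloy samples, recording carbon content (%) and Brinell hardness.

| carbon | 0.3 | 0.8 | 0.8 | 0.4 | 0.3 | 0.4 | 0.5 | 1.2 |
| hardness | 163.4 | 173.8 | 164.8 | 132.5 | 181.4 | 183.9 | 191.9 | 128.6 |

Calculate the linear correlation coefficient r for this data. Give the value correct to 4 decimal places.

-0.4719

n = 8, Σx = 4.7, Σy = 1320.3, Σx² = 3.47, Σy² = 221710.03, Σxy = 751.15
nΣxy − ΣxΣy = 6009.2 − 6205.41 = -196.21
nΣx² − (Σx)² = 27.76 − 22.09 = 5.67; nΣy² − (Σy)² = 1773680.24 − 1743192.09 = 30488.15
r = -196.21 / √(5.67 × 30488.15) = -196.21 / 415.7737 ≈ -0.4719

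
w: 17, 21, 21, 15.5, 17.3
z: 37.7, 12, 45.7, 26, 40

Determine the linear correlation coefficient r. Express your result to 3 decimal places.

-0.117

n = 5, Σw = 91.8, Σz = 161.4, Σw² = 1710.54, Σz² = 5929.78, Σwz = 2947.6
nΣwz − ΣwΣz = 14738 − 14816.52 = -78.52
nΣw² − (Σw)² = 8552.7 − 8427.24 = 125.46; nΣz² − (Σz)² = 29648.9 − 26049.96 = 3598.94
r = -78.52 / √(125.46 × 3598.94) = -78.52 / 671.9546 ≈ -0.117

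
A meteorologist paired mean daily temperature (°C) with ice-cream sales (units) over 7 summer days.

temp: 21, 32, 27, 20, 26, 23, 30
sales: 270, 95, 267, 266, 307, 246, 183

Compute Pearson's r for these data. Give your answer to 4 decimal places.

n = 7, Σx = 179, Σy = 1634, Σx² = 4699, Σy² = 412224, Σxy = 40369
nΣxy − ΣxΣy = 282583 − 292486 = -9903
nΣx² − (Σx)² = 32893 − 32041 = 852; nΣy² − (Σy)² = 2885568 − 2669956 = 215612
r = -9903 / √(852 × 215612) = -9903 / 13553.6498 ≈ -0.7307

-0.7307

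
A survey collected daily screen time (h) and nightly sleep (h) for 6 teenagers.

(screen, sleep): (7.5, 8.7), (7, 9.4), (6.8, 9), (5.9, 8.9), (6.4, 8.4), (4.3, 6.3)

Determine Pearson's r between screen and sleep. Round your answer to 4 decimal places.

0.8609

n = 6, Σx = 37.9, Σy = 50.7, Σx² = 245.75, Σy² = 434.51, Σxy = 325.61
nΣxy − ΣxΣy = 1953.66 − 1921.53 = 32.13
nΣx² − (Σx)² = 1474.5 − 1436.41 = 38.09; nΣy² − (Σy)² = 2607.06 − 2570.49 = 36.57
r = 32.13 / √(38.09 × 36.57) = 32.13 / 37.3223 ≈ 0.8609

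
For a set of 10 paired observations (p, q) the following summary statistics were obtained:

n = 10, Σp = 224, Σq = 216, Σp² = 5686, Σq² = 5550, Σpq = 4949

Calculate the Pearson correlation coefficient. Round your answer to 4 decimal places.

0.1439

r = (nΣpq − ΣpΣq) / √[(nΣp² − (Σp)²)(nΣq² − (Σq)²)]
Numerator: 10×4949 − 224×216 = 1106
Denominator: √[(56860 − 50176)(55500 − 46656)] = √[6684 × 8844] = 7688.5172
r = 1106 / 7688.5172 ≈ 0.1439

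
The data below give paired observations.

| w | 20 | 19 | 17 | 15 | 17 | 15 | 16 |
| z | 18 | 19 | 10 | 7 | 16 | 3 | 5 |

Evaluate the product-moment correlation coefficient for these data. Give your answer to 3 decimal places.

n = 7, Σw = 119, Σz = 78, Σw² = 2045, Σz² = 1124, Σwz = 1393
nΣwz − ΣwΣz = 9751 − 9282 = 469
nΣw² − (Σw)² = 14315 − 14161 = 154; nΣz² − (Σz)² = 7868 − 6084 = 1784
r = 469 / √(154 × 1784) = 469 / 524.1526 ≈ 0.895

0.895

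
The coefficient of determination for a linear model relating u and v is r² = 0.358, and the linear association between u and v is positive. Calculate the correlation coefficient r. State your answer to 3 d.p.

|r| = √0.358 = 0.598
The association is positive, so r = 0.598.

0.598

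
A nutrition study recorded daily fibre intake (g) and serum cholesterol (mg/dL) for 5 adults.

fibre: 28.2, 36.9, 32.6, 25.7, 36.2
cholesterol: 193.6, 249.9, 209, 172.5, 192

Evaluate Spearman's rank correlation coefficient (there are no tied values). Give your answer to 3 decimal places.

Rank fibre: 2, 5, 3, 1, 4
Rank cholesterol: 3, 5, 4, 1, 2
d = rank(fibre) − rank(cholesterol): -1, 0, -1, 0, 2; Σd² = 6
ρ = 1 − 6Σd² / [n(n²−1)] = 1 − 6×6 / (5×24) = 1 − 36/120 ≈ 0.700

0.700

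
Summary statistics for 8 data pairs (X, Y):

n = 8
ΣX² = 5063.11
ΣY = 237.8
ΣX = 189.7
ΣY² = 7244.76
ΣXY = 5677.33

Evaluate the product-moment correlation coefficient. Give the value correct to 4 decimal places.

r = (nΣXY − ΣXΣY) / √[(nΣX² − (ΣX)²)(nΣY² − (ΣY)²)]
Numerator: 8×5677.33 − 189.7×237.8 = 307.98
Denominator: √[(40504.88 − 35986.09)(57958.08 − 56548.84)] = √[4518.79 × 1409.24] = 2523.5015
r = 307.98 / 2523.5015 ≈ 0.1220

0.1220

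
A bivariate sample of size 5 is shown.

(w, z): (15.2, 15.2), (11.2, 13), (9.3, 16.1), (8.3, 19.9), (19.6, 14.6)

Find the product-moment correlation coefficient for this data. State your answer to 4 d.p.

n = 5, Σw = 63.6, Σz = 78.8, Σw² = 896.02, Σz² = 1268.42, Σwz = 977.7
nΣwz − ΣwΣz = 4888.5 − 5011.68 = -123.18
nΣw² − (Σw)² = 4480.1 − 4044.96 = 435.14; nΣz² − (Σz)² = 6342.1 − 6209.44 = 132.66
r = -123.18 / √(435.14 × 132.66) = -123.18 / 240.2617 ≈ -0.5127

-0.5127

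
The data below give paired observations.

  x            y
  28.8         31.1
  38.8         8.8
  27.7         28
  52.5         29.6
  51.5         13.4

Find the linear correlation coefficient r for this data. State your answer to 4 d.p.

-0.3337

n = 5, Σx = 199.3, Σy = 110.9, Σx² = 8510.67, Σy² = 2884.37, Σxy = 4256.82
nΣxy − ΣxΣy = 21284.1 − 22102.37 = -818.27
nΣx² − (Σx)² = 42553.35 − 39720.49 = 2832.86; nΣy² − (Σy)² = 14421.85 − 12298.81 = 2123.04
r = -818.27 / √(2832.86 × 2123.04) = -818.27 / 2452.4019 ≈ -0.3337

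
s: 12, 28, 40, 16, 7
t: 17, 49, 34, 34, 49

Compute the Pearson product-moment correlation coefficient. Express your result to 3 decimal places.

n = 5, Σs = 103, Σt = 183, Σs² = 2833, Σt² = 7403, Σst = 3823
nΣst − ΣsΣt = 19115 − 18849 = 266
nΣs² − (Σs)² = 14165 − 10609 = 3556; nΣt² − (Σt)² = 37015 − 33489 = 3526
r = 266 / √(3556 × 3526) = 266 / 3540.9682 ≈ 0.075

0.075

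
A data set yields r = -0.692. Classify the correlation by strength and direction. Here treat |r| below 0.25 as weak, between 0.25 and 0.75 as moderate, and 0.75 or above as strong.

moderate negative

r = -0.692 < 0 so the relationship is negative.
|r| = 0.692, which falls in the moderate range.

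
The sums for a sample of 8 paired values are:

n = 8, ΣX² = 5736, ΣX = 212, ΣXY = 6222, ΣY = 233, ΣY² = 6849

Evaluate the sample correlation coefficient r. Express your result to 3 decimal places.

r = (nΣXY − ΣXΣY) / √[(nΣX² − (ΣX)²)(nΣY² − (ΣY)²)]
Numerator: 8×6222 − 212×233 = 380
Denominator: √[(45888 − 44944)(54792 − 54289)] = √[944 × 503] = 689.0805
r = 380 / 689.0805 ≈ 0.551

0.551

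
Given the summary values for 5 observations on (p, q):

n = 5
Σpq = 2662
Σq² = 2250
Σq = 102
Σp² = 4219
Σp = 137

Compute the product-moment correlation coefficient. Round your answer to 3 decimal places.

r = (nΣpq − ΣpΣq) / √[(nΣp² − (Σp)²)(nΣq² − (Σq)²)]
Numerator: 5×2662 − 137×102 = -664
Denominator: √[(21095 − 18769)(11250 − 10404)] = √[2326 × 846] = 1402.7815
r = -664 / 1402.7815 ≈ -0.473

-0.473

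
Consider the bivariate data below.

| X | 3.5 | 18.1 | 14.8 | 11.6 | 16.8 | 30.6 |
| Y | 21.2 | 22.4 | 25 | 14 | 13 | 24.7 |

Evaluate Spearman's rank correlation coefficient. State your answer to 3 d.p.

0.314

Rank X: 1, 5, 3, 2, 4, 6
Rank Y: 3, 4, 6, 2, 1, 5
d = rank(X) − rank(Y): -2, 1, -3, 0, 3, 1; Σd² = 24
ρ = 1 − 6Σd² / [n(n²−1)] = 1 − 6×24 / (6×35) = 1 − 144/210 ≈ 0.314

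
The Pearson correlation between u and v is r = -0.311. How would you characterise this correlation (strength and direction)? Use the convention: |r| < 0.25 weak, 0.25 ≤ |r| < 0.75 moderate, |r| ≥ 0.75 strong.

r = -0.311 < 0 so the relationship is negative.
|r| = 0.311, which falls in the moderate range.

moderate negative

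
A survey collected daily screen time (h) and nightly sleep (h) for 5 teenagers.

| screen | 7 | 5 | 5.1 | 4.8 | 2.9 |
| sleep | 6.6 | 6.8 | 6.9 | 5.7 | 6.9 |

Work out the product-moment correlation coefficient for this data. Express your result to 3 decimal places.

n = 5, Σx = 24.8, Σy = 32.9, Σx² = 131.46, Σy² = 217.51, Σxy = 162.76
nΣxy − ΣxΣy = 813.8 − 815.92 = -2.12
nΣx² − (Σx)² = 657.3 − 615.04 = 42.26; nΣy² − (Σy)² = 1087.55 − 1082.41 = 5.14
r = -2.12 / √(42.26 × 5.14) = -2.12 / 14.7383 ≈ -0.144

-0.144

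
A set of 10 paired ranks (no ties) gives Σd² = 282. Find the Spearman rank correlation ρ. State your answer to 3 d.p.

ρ = 1 − 6Σd² / [n(n²−1)] = 1 − 6×282 / (10×99)
  = 1 − 1692/990 = 1 − 1.7091 ≈ -0.709

-0.709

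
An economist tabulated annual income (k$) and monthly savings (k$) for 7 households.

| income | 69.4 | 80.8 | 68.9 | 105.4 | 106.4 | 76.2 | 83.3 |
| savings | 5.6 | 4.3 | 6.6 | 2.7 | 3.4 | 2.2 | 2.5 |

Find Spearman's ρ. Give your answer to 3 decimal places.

Rank income: 2, 4, 1, 6, 7, 3, 5
Rank savings: 6, 5, 7, 3, 4, 1, 2
d = rank(income) − rank(savings): -4, -1, -6, 3, 3, 2, 3; Σd² = 84
ρ = 1 − 6Σd² / [n(n²−1)] = 1 − 6×84 / (7×48) = 1 − 504/336 ≈ -0.500

-0.500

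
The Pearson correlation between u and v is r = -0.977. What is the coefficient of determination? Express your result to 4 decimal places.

0.9545

r² = (-0.977)² = 0.9545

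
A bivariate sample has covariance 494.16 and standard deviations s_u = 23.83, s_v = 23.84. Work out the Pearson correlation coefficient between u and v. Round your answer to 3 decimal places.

0.870

r = Cov(u,v) / (s_u · s_v) = 494.16 / (23.83 × 23.84)
  = 494.16 / 568.1072 ≈ 0.870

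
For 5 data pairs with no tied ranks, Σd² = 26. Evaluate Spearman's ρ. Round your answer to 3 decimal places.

ρ = 1 − 6Σd² / [n(n²−1)] = 1 − 6×26 / (5×24)
  = 1 − 156/120 = 1 − 1.3000 ≈ -0.300

-0.300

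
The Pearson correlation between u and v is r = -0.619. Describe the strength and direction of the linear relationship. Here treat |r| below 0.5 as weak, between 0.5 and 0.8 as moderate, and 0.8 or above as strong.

moderate negative

r = -0.619 < 0 so the relationship is negative.
|r| = 0.619, which falls in the moderate range.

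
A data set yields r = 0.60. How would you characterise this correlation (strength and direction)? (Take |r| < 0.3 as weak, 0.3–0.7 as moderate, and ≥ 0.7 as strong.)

moderate positive

r = 0.60 > 0 so the relationship is positive.
|r| = 0.60, which falls in the moderate range.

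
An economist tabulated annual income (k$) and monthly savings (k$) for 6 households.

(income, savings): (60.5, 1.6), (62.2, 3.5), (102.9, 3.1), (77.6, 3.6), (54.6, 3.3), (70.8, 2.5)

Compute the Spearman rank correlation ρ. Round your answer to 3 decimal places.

0.200

Rank income: 2, 3, 6, 5, 1, 4
Rank savings: 1, 5, 3, 6, 4, 2
d = rank(income) − rank(savings): 1, -2, 3, -1, -3, 2; Σd² = 28
ρ = 1 − 6Σd² / [n(n²−1)] = 1 − 6×28 / (6×35) = 1 − 168/210 ≈ 0.200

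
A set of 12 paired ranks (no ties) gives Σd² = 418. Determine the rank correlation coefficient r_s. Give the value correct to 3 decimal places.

-0.462

ρ = 1 − 6Σd² / [n(n²−1)] = 1 − 6×418 / (12×143)
  = 1 − 2508/1716 = 1 − 1.4615 ≈ -0.462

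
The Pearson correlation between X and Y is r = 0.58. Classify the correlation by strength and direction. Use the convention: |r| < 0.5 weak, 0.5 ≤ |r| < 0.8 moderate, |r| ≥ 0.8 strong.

moderate positive

r = 0.58 > 0 so the relationship is positive.
|r| = 0.58, which falls in the moderate range.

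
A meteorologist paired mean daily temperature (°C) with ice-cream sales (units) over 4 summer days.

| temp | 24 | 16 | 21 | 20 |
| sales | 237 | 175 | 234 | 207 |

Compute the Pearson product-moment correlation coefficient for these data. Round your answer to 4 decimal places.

0.9398

n = 4, Σx = 81, Σy = 853, Σx² = 1673, Σy² = 184399, Σxy = 17542
nΣxy − ΣxΣy = 70168 − 69093 = 1075
nΣx² − (Σx)² = 6692 − 6561 = 131; nΣy² − (Σy)² = 737596 − 727609 = 9987
r = 1075 / √(131 × 9987) = 1075 / 1143.8081 ≈ 0.9398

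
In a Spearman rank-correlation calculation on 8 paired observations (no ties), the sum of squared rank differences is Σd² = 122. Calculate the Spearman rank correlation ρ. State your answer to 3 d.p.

-0.452

ρ = 1 − 6Σd² / [n(n²−1)] = 1 − 6×122 / (8×63)
  = 1 − 732/504 = 1 − 1.4524 ≈ -0.452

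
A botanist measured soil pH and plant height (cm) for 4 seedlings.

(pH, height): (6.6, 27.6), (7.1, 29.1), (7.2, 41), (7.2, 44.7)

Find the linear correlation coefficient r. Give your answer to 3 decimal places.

n = 4, Σx = 28.1, Σy = 142.4, Σx² = 197.65, Σy² = 5287.66, Σxy = 1005.81
nΣxy − ΣxΣy = 4023.24 − 4001.44 = 21.8
nΣx² − (Σx)² = 790.6 − 789.61 = 0.99; nΣy² − (Σy)² = 21150.64 − 20277.76 = 872.88
r = 21.8 / √(0.99 × 872.88) = 21.8 / 29.3964 ≈ 0.742

0.742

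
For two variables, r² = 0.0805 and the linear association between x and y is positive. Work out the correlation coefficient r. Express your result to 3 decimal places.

0.284

|r| = √0.0805 = 0.284
The association is positive, so r = 0.284.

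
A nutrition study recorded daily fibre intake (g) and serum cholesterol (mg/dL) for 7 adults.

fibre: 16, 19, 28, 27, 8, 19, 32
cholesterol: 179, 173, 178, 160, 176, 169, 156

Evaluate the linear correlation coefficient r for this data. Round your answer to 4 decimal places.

-0.6406

n = 7, Σx = 149, Σy = 1191, Σx² = 3579, Σy² = 203127, Σxy = 25066
nΣxy − ΣxΣy = 175462 − 177459 = -1997
nΣx² − (Σx)² = 25053 − 22201 = 2852; nΣy² − (Σy)² = 1421889 − 1418481 = 3408
r = -1997 / √(2852 × 3408) = -1997 / 3117.6299 ≈ -0.6406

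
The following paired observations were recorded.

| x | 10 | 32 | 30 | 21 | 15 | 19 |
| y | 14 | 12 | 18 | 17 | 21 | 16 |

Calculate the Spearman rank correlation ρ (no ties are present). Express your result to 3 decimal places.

Rank x: 1, 6, 5, 4, 2, 3
Rank y: 2, 1, 5, 4, 6, 3
d = rank(x) − rank(y): -1, 5, 0, 0, -4, 0; Σd² = 42
ρ = 1 − 6Σd² / [n(n²−1)] = 1 − 6×42 / (6×35) = 1 − 252/210 ≈ -0.200

-0.200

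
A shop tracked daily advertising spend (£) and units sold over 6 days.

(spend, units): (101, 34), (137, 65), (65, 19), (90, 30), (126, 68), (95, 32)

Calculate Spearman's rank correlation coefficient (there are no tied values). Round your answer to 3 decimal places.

Rank spend: 4, 6, 1, 2, 5, 3
Rank units: 4, 5, 1, 2, 6, 3
d = rank(spend) − rank(units): 0, 1, 0, 0, -1, 0; Σd² = 2
ρ = 1 − 6Σd² / [n(n²−1)] = 1 − 6×2 / (6×35) = 1 − 12/210 ≈ 0.943

0.943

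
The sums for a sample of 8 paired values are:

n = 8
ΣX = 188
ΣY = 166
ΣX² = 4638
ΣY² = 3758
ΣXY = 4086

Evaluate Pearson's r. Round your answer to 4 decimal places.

0.7044

r = (nΣXY − ΣXΣY) / √[(nΣX² − (ΣX)²)(nΣY² − (ΣY)²)]
Numerator: 8×4086 − 188×166 = 1480
Denominator: √[(37104 − 35344)(30064 − 27556)] = √[1760 × 2508] = 2100.9712
r = 1480 / 2100.9712 ≈ 0.7044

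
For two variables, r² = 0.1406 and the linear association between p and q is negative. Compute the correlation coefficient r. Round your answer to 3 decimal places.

|r| = √0.1406 = 0.375
The association is negative, so r = −0.375.

-0.375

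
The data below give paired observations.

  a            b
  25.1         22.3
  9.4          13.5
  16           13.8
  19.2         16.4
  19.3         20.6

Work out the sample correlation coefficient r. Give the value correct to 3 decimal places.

0.859

n = 5, Σa = 89, Σb = 86.6, Σa² = 1715.5, Σb² = 1563.3, Σab = 1619.89
nΣab − ΣaΣb = 8099.45 − 7707.4 = 392.05
nΣa² − (Σa)² = 8577.5 − 7921 = 656.5; nΣb² − (Σb)² = 7816.5 − 7499.56 = 316.94
r = 392.05 / √(656.5 × 316.94) = 392.05 / 456.1481 ≈ 0.859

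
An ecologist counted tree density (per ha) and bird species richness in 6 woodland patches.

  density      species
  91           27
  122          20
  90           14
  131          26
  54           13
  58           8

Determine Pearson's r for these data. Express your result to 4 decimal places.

0.7467

n = 6, Σx = 546, Σy = 108, Σx² = 54706, Σy² = 2234, Σxy = 10729
nΣxy − ΣxΣy = 64374 − 58968 = 5406
nΣx² − (Σx)² = 328236 − 298116 = 30120; nΣy² − (Σy)² = 13404 − 11664 = 1740
r = 5406 / √(30120 × 1740) = 5406 / 7239.3922 ≈ 0.7467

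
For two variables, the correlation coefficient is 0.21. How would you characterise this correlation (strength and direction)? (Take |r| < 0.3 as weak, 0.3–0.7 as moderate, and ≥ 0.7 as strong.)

weak positive

r = 0.21 > 0 so the relationship is positive.
|r| = 0.21, which falls in the weak range.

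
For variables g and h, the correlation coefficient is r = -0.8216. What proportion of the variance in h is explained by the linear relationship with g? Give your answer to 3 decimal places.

0.675

r² = (-0.8216)² = 0.675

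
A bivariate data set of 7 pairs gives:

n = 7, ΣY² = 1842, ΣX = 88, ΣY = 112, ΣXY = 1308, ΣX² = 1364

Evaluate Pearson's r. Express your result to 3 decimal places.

r = (nΣXY − ΣXΣY) / √[(nΣX² − (ΣX)²)(nΣY² − (ΣY)²)]
Numerator: 7×1308 − 88×112 = -700
Denominator: √[(9548 − 7744)(12894 − 12544)] = √[1804 × 350] = 794.6068
r = -700 / 794.6068 ≈ -0.881

-0.881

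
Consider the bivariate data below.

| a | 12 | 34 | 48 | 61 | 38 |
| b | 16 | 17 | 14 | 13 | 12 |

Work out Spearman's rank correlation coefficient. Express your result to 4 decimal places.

Rank a: 1, 2, 4, 5, 3
Rank b: 4, 5, 3, 2, 1
d = rank(a) − rank(b): -3, -3, 1, 3, 2; Σd² = 32
ρ = 1 − 6Σd² / [n(n²−1)] = 1 − 6×32 / (5×24) = 1 − 192/120 ≈ -0.6000

-0.6000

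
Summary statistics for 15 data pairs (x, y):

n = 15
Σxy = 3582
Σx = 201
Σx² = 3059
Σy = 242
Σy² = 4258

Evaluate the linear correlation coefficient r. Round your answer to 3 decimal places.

r = (nΣxy − ΣxΣy) / √[(nΣx² − (Σx)²)(nΣy² − (Σy)²)]
Numerator: 15×3582 − 201×242 = 5088
Denominator: √[(45885 − 40401)(63870 − 58564)] = √[5484 × 5306] = 5394.2658
r = 5088 / 5394.2658 ≈ 0.943

0.943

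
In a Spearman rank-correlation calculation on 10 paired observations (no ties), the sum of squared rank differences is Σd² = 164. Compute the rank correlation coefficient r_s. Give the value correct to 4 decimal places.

ρ = 1 − 6Σd² / [n(n²−1)] = 1 − 6×164 / (10×99)
  = 1 − 984/990 = 1 − 0.99394 ≈ 0.0061

0.0061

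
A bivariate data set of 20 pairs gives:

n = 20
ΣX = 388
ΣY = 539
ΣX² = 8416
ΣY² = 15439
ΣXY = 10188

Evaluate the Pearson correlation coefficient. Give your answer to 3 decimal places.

-0.298

r = (nΣXY − ΣXΣY) / √[(nΣX² − (ΣX)²)(nΣY² − (ΣY)²)]
Numerator: 20×10188 − 388×539 = -5372
Denominator: √[(168320 − 150544)(308780 − 290521)] = √[17776 × 18259] = 18015.8814
r = -5372 / 18015.8814 ≈ -0.298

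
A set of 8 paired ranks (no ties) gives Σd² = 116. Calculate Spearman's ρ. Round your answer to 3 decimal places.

ρ = 1 − 6Σd² / [n(n²−1)] = 1 − 6×116 / (8×63)
  = 1 − 696/504 = 1 − 1.3810 ≈ -0.381

-0.381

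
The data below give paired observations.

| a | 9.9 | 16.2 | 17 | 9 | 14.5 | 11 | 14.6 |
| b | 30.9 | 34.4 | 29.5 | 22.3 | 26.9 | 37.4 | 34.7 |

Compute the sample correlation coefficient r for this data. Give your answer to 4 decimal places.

n = 7, Σa = 92.2, Σb = 216.1, Σa² = 1274.86, Σb² = 6832.17, Σab = 2873.46
nΣab − ΣaΣb = 20114.22 − 19924.42 = 189.8
nΣa² − (Σa)² = 8924.02 − 8500.84 = 423.18; nΣb² − (Σb)² = 47825.19 − 46699.21 = 1125.98
r = 189.8 / √(423.18 × 1125.98) = 189.8 / 690.2842 ≈ 0.2750

0.2750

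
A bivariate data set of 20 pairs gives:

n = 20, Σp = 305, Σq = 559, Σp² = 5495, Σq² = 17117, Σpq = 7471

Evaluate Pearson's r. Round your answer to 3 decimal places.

-0.939

r = (nΣpq − ΣpΣq) / √[(nΣp² − (Σp)²)(nΣq² − (Σq)²)]
Numerator: 20×7471 − 305×559 = -21075
Denominator: √[(109900 − 93025)(342340 − 312481)] = √[16875 × 29859] = 22447.0627
r = -21075 / 22447.0627 ≈ -0.939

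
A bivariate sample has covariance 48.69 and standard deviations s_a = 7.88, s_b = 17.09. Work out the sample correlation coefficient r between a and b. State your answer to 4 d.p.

0.3616

r = Cov(a,b) / (s_a · s_b) = 48.69 / (7.88 × 17.09)
  = 48.69 / 134.6692 ≈ 0.3616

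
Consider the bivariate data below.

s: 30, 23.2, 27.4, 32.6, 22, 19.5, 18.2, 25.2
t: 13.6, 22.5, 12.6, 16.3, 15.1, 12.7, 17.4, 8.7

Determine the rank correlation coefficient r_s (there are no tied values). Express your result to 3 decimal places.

Rank s: 7, 4, 6, 8, 3, 2, 1, 5
Rank t: 4, 8, 2, 6, 5, 3, 7, 1
d = rank(s) − rank(t): 3, -4, 4, 2, -2, -1, -6, 4; Σd² = 102
ρ = 1 − 6Σd² / [n(n²−1)] = 1 − 6×102 / (8×63) = 1 − 612/504 ≈ -0.214

-0.214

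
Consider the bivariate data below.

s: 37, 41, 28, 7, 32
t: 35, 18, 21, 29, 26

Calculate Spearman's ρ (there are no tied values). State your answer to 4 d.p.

-0.3000

Rank s: 4, 5, 2, 1, 3
Rank t: 5, 1, 2, 4, 3
d = rank(s) − rank(t): -1, 4, 0, -3, 0; Σd² = 26
ρ = 1 − 6Σd² / [n(n²−1)] = 1 − 6×26 / (5×24) = 1 − 156/120 ≈ -0.3000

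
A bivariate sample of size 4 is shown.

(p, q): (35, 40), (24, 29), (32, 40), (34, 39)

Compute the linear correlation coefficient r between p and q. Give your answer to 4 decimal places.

0.9604

n = 4, Σp = 125, Σq = 148, Σp² = 3981, Σq² = 5562, Σpq = 4702
nΣpq − ΣpΣq = 18808 − 18500 = 308
nΣp² − (Σp)² = 15924 − 15625 = 299; nΣq² − (Σq)² = 22248 − 21904 = 344
r = 308 / √(299 × 344) = 308 / 320.7117 ≈ 0.9604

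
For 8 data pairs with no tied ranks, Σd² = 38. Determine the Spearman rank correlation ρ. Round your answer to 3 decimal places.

0.548

ρ = 1 − 6Σd² / [n(n²−1)] = 1 − 6×38 / (8×63)
  = 1 − 228/504 = 1 − 0.4524 ≈ 0.548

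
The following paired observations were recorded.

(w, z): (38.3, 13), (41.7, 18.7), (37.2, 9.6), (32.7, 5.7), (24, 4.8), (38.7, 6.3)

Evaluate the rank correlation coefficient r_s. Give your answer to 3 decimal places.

Rank w: 4, 6, 3, 2, 1, 5
Rank z: 5, 6, 4, 2, 1, 3
d = rank(w) − rank(z): -1, 0, -1, 0, 0, 2; Σd² = 6
ρ = 1 − 6Σd² / [n(n²−1)] = 1 − 6×6 / (6×35) = 1 − 36/210 ≈ 0.829

0.829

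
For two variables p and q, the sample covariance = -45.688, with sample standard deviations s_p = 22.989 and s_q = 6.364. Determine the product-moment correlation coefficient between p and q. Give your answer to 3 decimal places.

-0.312

r = Cov(p,q) / (s_p · s_q) = -45.688 / (22.989 × 6.364)
  = -45.688 / 146.3020 ≈ -0.312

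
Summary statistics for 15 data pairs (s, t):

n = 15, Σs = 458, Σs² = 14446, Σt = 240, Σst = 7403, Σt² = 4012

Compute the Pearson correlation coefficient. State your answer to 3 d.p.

0.266

r = (nΣst − ΣsΣt) / √[(nΣs² − (Σs)²)(nΣt² − (Σt)²)]
Numerator: 15×7403 − 458×240 = 1125
Denominator: √[(216690 − 209764)(60180 − 57600)] = √[6926 × 2580] = 4227.1835
r = 1125 / 4227.1835 ≈ 0.266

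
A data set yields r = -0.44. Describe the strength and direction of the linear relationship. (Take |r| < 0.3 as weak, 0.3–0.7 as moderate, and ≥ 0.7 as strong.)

r = -0.44 < 0 so the relationship is negative.
|r| = 0.44, which falls in the moderate range.

moderate negative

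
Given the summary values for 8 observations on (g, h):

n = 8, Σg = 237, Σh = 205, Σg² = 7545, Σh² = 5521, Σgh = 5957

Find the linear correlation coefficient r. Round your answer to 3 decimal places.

-0.310

r = (nΣgh − ΣgΣh) / √[(nΣg² − (Σg)²)(nΣh² − (Σh)²)]
Numerator: 8×5957 − 237×205 = -929
Denominator: √[(60360 − 56169)(44168 − 42025)] = √[4191 × 2143] = 2996.8839
r = -929 / 2996.8839 ≈ -0.310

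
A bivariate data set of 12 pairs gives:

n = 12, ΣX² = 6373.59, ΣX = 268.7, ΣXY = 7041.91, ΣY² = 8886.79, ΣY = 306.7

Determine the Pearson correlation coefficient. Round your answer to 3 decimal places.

0.285

r = (nΣXY − ΣXΣY) / √[(nΣX² − (ΣX)²)(nΣY² − (ΣY)²)]
Numerator: 12×7041.91 − 268.7×306.7 = 2092.63
Denominator: √[(76483.08 − 72199.69)(106641.48 − 94064.89)] = √[4283.39 × 12576.59] = 7339.6485
r = 2092.63 / 7339.6485 ≈ 0.285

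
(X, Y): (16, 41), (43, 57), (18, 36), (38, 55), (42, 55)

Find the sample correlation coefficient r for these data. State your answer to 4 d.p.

n = 5, ΣX = 157, ΣY = 244, ΣX² = 5637, ΣY² = 12276, ΣXY = 8155
nΣXY − ΣXΣY = 40775 − 38308 = 2467
nΣX² − (ΣX)² = 28185 − 24649 = 3536; nΣY² − (ΣY)² = 61380 − 59536 = 1844
r = 2467 / √(3536 × 1844) = 2467 / 2553.5043 ≈ 0.9661

0.9661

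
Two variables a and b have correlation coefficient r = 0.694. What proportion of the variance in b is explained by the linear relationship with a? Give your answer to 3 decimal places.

0.482

r² = (0.694)² = 0.482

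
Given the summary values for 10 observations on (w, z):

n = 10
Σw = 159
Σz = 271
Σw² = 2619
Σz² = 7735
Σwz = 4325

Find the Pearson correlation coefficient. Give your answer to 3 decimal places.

0.085

r = (nΣwz − ΣwΣz) / √[(nΣw² − (Σw)²)(nΣz² − (Σz)²)]
Numerator: 10×4325 − 159×271 = 161
Denominator: √[(26190 − 25281)(77350 − 73441)] = √[909 × 3909] = 1885.0149
r = 161 / 1885.0149 ≈ 0.085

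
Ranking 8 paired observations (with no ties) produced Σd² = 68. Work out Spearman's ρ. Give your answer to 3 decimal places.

0.190

ρ = 1 − 6Σd² / [n(n²−1)] = 1 − 6×68 / (8×63)
  = 1 − 408/504 = 1 − 0.8095 ≈ 0.190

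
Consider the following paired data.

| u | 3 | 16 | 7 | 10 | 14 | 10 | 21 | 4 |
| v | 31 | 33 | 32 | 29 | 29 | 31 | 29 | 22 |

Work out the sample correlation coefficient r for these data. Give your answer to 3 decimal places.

n = 8, Σu = 85, Σv = 236, Σu² = 1167, Σv² = 7042, Σuv = 2548
nΣuv − ΣuΣv = 20384 − 20060 = 324
nΣu² − (Σu)² = 9336 − 7225 = 2111; nΣv² − (Σv)² = 56336 − 55696 = 640
r = 324 / √(2111 × 640) = 324 / 1162.3425 ≈ 0.279

0.279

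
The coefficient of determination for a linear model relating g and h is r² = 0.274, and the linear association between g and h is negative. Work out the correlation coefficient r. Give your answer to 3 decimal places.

|r| = √0.274 = 0.523
The association is negative, so r = −0.523.

-0.523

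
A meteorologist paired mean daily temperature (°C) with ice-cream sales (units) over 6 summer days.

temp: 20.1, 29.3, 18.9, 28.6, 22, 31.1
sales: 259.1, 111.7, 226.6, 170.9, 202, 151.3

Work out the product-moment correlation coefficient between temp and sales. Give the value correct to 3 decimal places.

n = 6, Σx = 150, Σy = 1121.6, Σx² = 3888.88, Σy² = 223859.76, Σxy = 26800.63
nΣxy − ΣxΣy = 160803.78 − 168240 = -7436.22
nΣx² − (Σx)² = 23333.28 − 22500 = 833.28; nΣy² − (Σy)² = 1343158.56 − 1257986.56 = 85172
r = -7436.22 / √(833.28 × 85172) = -7436.22 / 8424.4955 ≈ -0.883

-0.883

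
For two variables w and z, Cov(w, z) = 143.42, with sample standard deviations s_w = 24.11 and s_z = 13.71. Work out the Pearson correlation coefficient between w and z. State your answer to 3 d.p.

0.434

r = Cov(w,z) / (s_w · s_z) = 143.42 / (24.11 × 13.71)
  = 143.42 / 330.5481 ≈ 0.434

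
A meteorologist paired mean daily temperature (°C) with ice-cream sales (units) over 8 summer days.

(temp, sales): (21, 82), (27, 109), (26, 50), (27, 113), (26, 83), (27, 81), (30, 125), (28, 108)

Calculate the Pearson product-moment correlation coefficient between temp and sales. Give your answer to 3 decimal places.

n = 8, Σx = 212, Σy = 751, Σx² = 5664, Σy² = 74613, Σxy = 20135
nΣxy − ΣxΣy = 161080 − 159212 = 1868
nΣx² − (Σx)² = 45312 − 44944 = 368; nΣy² − (Σy)² = 596904 − 564001 = 32903
r = 1868 / √(368 × 32903) = 1868 / 3479.6988 ≈ 0.537

0.537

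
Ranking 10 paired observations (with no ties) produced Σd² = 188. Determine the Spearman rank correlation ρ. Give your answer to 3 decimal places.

ρ = 1 − 6Σd² / [n(n²−1)] = 1 − 6×188 / (10×99)
  = 1 − 1128/990 = 1 − 1.1394 ≈ -0.139

-0.139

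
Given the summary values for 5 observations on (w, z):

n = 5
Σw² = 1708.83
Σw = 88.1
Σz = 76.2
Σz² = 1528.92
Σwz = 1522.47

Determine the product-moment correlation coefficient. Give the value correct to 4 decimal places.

0.7497

r = (nΣwz − ΣwΣz) / √[(nΣw² − (Σw)²)(nΣz² − (Σz)²)]
Numerator: 5×1522.47 − 88.1×76.2 = 899.13
Denominator: √[(8544.15 − 7761.61)(7644.6 − 5806.44)] = √[782.54 × 1838.16] = 1199.3472
r = 899.13 / 1199.3472 ≈ 0.7497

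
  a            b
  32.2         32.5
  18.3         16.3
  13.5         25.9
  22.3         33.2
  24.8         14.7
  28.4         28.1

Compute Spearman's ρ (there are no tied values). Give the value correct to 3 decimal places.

Rank a: 6, 2, 1, 3, 4, 5
Rank b: 5, 2, 3, 6, 1, 4
d = rank(a) − rank(b): 1, 0, -2, -3, 3, 1; Σd² = 24
ρ = 1 − 6Σd² / [n(n²−1)] = 1 − 6×24 / (6×35) = 1 − 144/210 ≈ 0.314

0.314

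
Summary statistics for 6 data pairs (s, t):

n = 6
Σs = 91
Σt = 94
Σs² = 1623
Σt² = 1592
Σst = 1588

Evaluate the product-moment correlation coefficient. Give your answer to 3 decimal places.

0.954

r = (nΣst − ΣsΣt) / √[(nΣs² − (Σs)²)(nΣt² − (Σt)²)]
Numerator: 6×1588 − 91×94 = 974
Denominator: √[(9738 − 8281)(9552 − 8836)] = √[1457 × 716] = 1021.3775
r = 974 / 1021.3775 ≈ 0.954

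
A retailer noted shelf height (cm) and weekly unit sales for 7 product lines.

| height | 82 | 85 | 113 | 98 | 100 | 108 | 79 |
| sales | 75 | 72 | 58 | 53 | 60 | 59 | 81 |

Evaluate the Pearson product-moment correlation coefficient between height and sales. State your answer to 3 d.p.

n = 7, Σx = 665, Σy = 458, Σx² = 64227, Σy² = 30624, Σxy = 42789
nΣxy − ΣxΣy = 299523 − 304570 = -5047
nΣx² − (Σx)² = 449589 − 442225 = 7364; nΣy² − (Σy)² = 214368 − 209764 = 4604
r = -5047 / √(7364 × 4604) = -5047 / 5822.7018 ≈ -0.867

-0.867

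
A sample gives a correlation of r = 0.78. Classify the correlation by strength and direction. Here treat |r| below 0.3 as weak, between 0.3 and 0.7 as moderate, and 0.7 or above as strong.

strong positive

r = 0.78 > 0 so the relationship is positive.
|r| = 0.78, which falls in the strong range.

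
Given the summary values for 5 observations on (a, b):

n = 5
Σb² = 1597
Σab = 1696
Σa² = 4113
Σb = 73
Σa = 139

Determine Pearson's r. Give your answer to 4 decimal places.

r = (nΣab − ΣaΣb) / √[(nΣa² − (Σa)²)(nΣb² − (Σb)²)]
Numerator: 5×1696 − 139×73 = -1667
Denominator: √[(20565 − 19321)(7985 − 5329)] = √[1244 × 2656] = 1817.7084
r = -1667 / 1817.7084 ≈ -0.9171

-0.9171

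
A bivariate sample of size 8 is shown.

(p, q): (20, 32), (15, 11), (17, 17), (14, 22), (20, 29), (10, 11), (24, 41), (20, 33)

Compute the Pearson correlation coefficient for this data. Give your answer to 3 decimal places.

0.901

n = 8, Σp = 140, Σq = 196, Σp² = 2586, Σq² = 5650, Σpq = 3736
nΣpq − ΣpΣq = 29888 − 27440 = 2448
nΣp² − (Σp)² = 20688 − 19600 = 1088; nΣq² − (Σq)² = 45200 − 38416 = 6784
r = 2448 / √(1088 × 6784) = 2448 / 2716.7981 ≈ 0.901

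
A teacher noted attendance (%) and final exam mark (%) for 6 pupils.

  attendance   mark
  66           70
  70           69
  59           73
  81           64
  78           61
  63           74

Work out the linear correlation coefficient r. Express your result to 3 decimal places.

n = 6, Σx = 417, Σy = 411, Σx² = 29351, Σy² = 28283, Σxy = 28361
nΣxy − ΣxΣy = 170166 − 171387 = -1221
nΣx² − (Σx)² = 176106 − 173889 = 2217; nΣy² − (Σy)² = 169698 − 168921 = 777
r = -1221 / √(2217 × 777) = -1221 / 1312.4820 ≈ -0.930

-0.930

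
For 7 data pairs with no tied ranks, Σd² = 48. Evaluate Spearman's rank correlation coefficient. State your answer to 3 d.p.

0.143

ρ = 1 − 6Σd² / [n(n²−1)] = 1 − 6×48 / (7×48)
  = 1 − 288/336 = 1 − 0.8571 ≈ 0.143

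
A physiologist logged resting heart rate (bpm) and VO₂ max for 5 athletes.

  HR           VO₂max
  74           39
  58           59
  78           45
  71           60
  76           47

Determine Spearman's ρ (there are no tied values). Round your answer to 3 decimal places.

-0.600

Rank HR: 3, 1, 5, 2, 4
Rank VO₂max: 1, 4, 2, 5, 3
d = rank(HR) − rank(VO₂max): 2, -3, 3, -3, 1; Σd² = 32
ρ = 1 − 6Σd² / [n(n²−1)] = 1 − 6×32 / (5×24) = 1 − 192/120 ≈ -0.600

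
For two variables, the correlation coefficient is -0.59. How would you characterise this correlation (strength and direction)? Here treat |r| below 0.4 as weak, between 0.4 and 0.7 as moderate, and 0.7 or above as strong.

moderate negative

r = -0.59 < 0 so the relationship is negative.
|r| = 0.59, which falls in the moderate range.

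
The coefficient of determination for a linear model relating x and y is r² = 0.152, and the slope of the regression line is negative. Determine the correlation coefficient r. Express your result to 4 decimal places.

|r| = √0.152 = 0.3899
The association is negative, so r = −0.3899.

-0.3899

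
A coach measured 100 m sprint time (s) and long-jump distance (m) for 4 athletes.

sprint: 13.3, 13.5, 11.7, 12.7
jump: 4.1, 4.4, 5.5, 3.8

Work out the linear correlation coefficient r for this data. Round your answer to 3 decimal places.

-0.723

n = 4, Σx = 51.2, Σy = 17.8, Σx² = 657.32, Σy² = 80.86, Σxy = 226.54
nΣxy − ΣxΣy = 906.16 − 911.36 = -5.2
nΣx² − (Σx)² = 2629.28 − 2621.44 = 7.84; nΣy² − (Σy)² = 323.44 − 316.84 = 6.6
r = -5.2 / √(7.84 × 6.6) = -5.2 / 7.1933 ≈ -0.723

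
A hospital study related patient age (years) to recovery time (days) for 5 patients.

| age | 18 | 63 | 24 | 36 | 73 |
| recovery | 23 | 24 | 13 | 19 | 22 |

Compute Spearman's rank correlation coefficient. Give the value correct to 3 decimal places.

Rank age: 1, 4, 2, 3, 5
Rank recovery: 4, 5, 1, 2, 3
d = rank(age) − rank(recovery): -3, -1, 1, 1, 2; Σd² = 16
ρ = 1 − 6Σd² / [n(n²−1)] = 1 − 6×16 / (5×24) = 1 − 96/120 ≈ 0.200

0.200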